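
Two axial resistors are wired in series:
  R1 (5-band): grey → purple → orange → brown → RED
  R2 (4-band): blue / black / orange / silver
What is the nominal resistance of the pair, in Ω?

68730 Ω

R1: grey, violet, orange → 873; brown ×10 → 8730 Ω.
R2: blue, black → 60; orange ×10^3 → 60000 Ω.
Series: 8730 + 60000 = 68730 Ω.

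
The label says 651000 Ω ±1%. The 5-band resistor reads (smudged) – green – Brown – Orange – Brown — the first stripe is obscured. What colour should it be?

651000 Ω = 651 × 10^3.
The first band gives digit 6 of the significand, and 6 is blue.

blue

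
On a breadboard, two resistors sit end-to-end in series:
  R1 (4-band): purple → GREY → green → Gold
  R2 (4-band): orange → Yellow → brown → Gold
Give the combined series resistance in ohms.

R1: violet, grey → 78; green ×10^5 → 7800000 Ω.
R2: orange, yellow → 34; brown ×10 → 340 Ω.
Series: 7800000 + 340 = 7800340 Ω.

7800340 Ω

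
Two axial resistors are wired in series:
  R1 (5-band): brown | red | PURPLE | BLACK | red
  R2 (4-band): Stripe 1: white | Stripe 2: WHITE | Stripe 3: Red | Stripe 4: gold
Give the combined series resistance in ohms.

10027 Ω

R1: brown, red, violet → 127; black ×1 → 127 Ω.
R2: white, white → 99; red ×10^2 → 9900 Ω.
Series: 127 + 9900 = 10027 Ω.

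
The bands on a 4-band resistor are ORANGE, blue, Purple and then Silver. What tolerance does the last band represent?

The last band, silver, is the tolerance band.
Silver corresponds to ±10%.

±10%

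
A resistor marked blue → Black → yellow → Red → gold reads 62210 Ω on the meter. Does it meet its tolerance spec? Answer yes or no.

yes

Blue → 6 (first significant figure)
Black → 0 (second significant figure)
Yellow → 4 (third significant figure)
Red → ×10^2 multiplier
Gold → ±5% tolerance
604 × 100 = 60400 Ω
Allowed range: 57380 Ω to 63420 Ω.
62210 Ω lies inside that range.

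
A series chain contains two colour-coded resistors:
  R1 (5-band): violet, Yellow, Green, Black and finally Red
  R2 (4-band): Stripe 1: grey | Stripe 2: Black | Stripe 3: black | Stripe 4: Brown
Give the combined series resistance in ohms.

R1: violet, yellow, green → 745; black ×1 → 745 Ω.
R2: grey, black → 80; black ×1 → 80 Ω.
Series: 745 + 80 = 825 Ω.

825 Ω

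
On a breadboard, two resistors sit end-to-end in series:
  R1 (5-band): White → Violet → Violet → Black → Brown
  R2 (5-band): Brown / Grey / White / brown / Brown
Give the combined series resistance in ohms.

R1: white, violet, violet → 977; black ×1 → 977 Ω.
R2: brown, grey, white → 189; brown ×10 → 1890 Ω.
Series: 977 + 1890 = 2867 Ω.

2867 Ω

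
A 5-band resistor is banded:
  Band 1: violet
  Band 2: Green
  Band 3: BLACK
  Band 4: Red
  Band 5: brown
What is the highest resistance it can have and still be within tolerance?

Violet → 7 (first significant figure)
Green → 5 (second significant figure)
Black → 0 (third significant figure)
Red → ×10^2 multiplier
Brown → ±1% tolerance
750 × 100 = 75000 Ω
Highest = 75000 × (1 + 1/100) = 75750 Ω.

75750 Ω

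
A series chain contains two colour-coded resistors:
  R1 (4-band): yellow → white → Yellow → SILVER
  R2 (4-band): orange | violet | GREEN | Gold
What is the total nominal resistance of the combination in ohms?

R1: yellow, white → 49; yellow ×10^4 → 490000 Ω.
R2: orange, violet → 37; green ×10^5 → 3700000 Ω.
Series: 490000 + 3700000 = 4190000 Ω.

4190000 Ω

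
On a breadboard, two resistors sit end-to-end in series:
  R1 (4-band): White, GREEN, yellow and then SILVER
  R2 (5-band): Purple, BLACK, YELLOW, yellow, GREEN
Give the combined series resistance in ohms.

7990000 Ω

R1: white, green → 95; yellow ×10^4 → 950000 Ω.
R2: violet, black, yellow → 704; yellow ×10^4 → 7040000 Ω.
Series: 950000 + 7040000 = 7990000 Ω.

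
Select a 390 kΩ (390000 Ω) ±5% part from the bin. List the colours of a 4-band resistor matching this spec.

orange, white, yellow, gold

390000 Ω = 39 × 10^4.
3 → orange
9 → white
Multiplier 10^4 → yellow.
±5% tolerance → gold.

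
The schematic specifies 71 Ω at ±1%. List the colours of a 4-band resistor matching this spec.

71 Ω = 71 × 10^0.
7 → violet
1 → brown
Multiplier 10^0 → black.
±1% tolerance → brown.

violet, brown, black, brown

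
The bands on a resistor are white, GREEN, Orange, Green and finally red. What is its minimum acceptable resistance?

White → 9 (first significant figure)
Green → 5 (second significant figure)
Orange → 3 (third significant figure)
Green → ×10^5 multiplier
Red → ±2% tolerance
953 × 100000 = 95300000 Ω
Minimum = 95300000 × (1 − 2/100) = 93394000 Ω.

93394000 Ω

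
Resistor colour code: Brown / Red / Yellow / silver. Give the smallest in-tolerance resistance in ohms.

Brown → 1 (first significant figure)
Red → 2 (second significant figure)
Yellow → ×10^4 multiplier
Silver → ±10% tolerance
12 × 10000 = 120000 Ω
Smallest = 120000 × (1 − 10/100) = 108000 Ω.

108000 Ω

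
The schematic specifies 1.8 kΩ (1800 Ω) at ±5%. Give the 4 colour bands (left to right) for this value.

brown, grey, red, gold

1800 Ω = 18 × 10^2.
1 → brown
8 → grey
Multiplier 10^2 → red.
±5% tolerance → gold.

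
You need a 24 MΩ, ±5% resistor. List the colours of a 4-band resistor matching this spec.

red, yellow, blue, gold

24000000 Ω = 24 × 10^6.
2 → red
4 → yellow
Multiplier 10^6 → blue.
±5% tolerance → gold.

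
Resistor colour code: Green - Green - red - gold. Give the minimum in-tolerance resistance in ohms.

Green → 5 (first significant figure)
Green → 5 (second significant figure)
Red → ×10^2 multiplier
Gold → ±5% tolerance
55 × 100 = 5500 Ω
Minimum = 5500 × (1 − 5/100) = 5225 Ω.

5225 Ω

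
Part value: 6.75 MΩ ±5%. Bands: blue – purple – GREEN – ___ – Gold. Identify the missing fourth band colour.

6750000 Ω = 675 × 10^4.
The fourth band is the multiplier, 10^4, which is yellow.

yellow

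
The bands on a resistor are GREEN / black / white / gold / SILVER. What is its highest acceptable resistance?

55.99 Ω

Green → 5 (first significant figure)
Black → 0 (second significant figure)
White → 9 (third significant figure)
Gold → ×0.1 multiplier
Silver → ±10% tolerance
509 × 0.1 = 50.9 Ω
Highest = 50.9 × (1 + 10/100) = 55.99 Ω.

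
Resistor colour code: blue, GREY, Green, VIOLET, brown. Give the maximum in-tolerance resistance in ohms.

6918500000 Ω

Blue → 6 (first significant figure)
Grey → 8 (second significant figure)
Green → 5 (third significant figure)
Violet → ×10^7 multiplier
Brown → ±1% tolerance
685 × 10000000 = 6850000000 Ω
Maximum = 6850000000 × (1 + 1/100) = 6918500000 Ω.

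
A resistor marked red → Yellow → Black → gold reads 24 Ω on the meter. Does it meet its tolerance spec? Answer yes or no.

Red → 2 (first significant figure)
Yellow → 4 (second significant figure)
Black → ×1 multiplier
Gold → ±5% tolerance
24 × 1 = 24 Ω
Allowed range: 22.8 Ω to 25.2 Ω.
24 Ω lies inside that range.

yes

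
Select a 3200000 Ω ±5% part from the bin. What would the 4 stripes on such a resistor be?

3200000 Ω = 32 × 10^5.
3 → orange
2 → red
Multiplier 10^5 → green.
±5% tolerance → gold.

orange, red, green, gold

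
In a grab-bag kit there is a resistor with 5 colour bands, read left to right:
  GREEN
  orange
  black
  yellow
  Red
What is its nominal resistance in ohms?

5300000 Ω

Green → 5 (first significant figure)
Orange → 3 (second significant figure)
Black → 0 (third significant figure)
Yellow → ×10^4 multiplier
530 × 10000 = 5300000 Ω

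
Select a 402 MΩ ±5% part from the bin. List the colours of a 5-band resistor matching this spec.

yellow, black, red, blue, gold

402000000 Ω = 402 × 10^6.
4 → yellow
0 → black
2 → red
Multiplier 10^6 → blue.
±5% tolerance → gold.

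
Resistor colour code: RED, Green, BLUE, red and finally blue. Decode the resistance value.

25600 Ω

Red → 2 (first significant figure)
Green → 5 (second significant figure)
Blue → 6 (third significant figure)
Red → ×10^2 multiplier
256 × 100 = 25600 Ω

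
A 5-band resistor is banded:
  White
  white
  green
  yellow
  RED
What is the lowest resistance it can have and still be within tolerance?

White → 9 (first significant figure)
White → 9 (second significant figure)
Green → 5 (third significant figure)
Yellow → ×10^4 multiplier
Red → ±2% tolerance
995 × 10000 = 9950000 Ω
Lowest = 9950000 × (1 − 2/100) = 9751000 Ω.

9751000 Ω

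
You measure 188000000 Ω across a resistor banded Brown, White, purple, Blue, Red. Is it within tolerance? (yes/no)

no

Brown → 1 (first significant figure)
White → 9 (second significant figure)
Violet → 7 (third significant figure)
Blue → ×10^6 multiplier
Red → ±2% tolerance
197 × 1000000 = 197000000 Ω
Allowed range: 193060000 Ω to 200940000 Ω.
188000000 Ω lies outside that range.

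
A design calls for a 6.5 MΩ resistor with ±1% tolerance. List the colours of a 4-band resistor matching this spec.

6500000 Ω = 65 × 10^5.
6 → blue
5 → green
Multiplier 10^5 → green.
±1% tolerance → brown.

blue, green, green, brown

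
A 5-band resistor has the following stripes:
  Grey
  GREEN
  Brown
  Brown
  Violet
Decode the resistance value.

Grey → 8 (first significant figure)
Green → 5 (second significant figure)
Brown → 1 (third significant figure)
Brown → ×10 multiplier
851 × 10 = 8510 Ω

8510 Ω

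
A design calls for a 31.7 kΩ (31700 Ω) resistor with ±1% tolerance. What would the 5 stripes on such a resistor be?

orange, brown, violet, red, brown

31700 Ω = 317 × 10^2.
3 → orange
1 → brown
7 → violet
Multiplier 10^2 → red.
±1% tolerance → brown.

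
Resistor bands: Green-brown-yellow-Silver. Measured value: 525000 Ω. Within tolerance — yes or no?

yes

Green → 5 (first significant figure)
Brown → 1 (second significant figure)
Yellow → ×10^4 multiplier
Silver → ±10% tolerance
51 × 10000 = 510000 Ω
Allowed range: 459000 Ω to 561000 Ω.
525000 Ω lies inside that range.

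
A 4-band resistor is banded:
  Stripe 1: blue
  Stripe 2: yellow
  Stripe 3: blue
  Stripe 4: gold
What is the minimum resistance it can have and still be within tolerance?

Blue → 6 (first significant figure)
Yellow → 4 (second significant figure)
Blue → ×10^6 multiplier
Gold → ±5% tolerance
64 × 1000000 = 64000000 Ω
Minimum = 64000000 × (1 − 5/100) = 60800000 Ω.

60800000 Ω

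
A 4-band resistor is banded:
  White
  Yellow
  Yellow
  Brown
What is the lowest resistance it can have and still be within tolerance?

930600 Ω

White → 9 (first significant figure)
Yellow → 4 (second significant figure)
Yellow → ×10^4 multiplier
Brown → ±1% tolerance
94 × 10000 = 940000 Ω
Lowest = 940000 × (1 − 1/100) = 930600 Ω.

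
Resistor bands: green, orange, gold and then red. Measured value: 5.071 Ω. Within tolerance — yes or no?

no

Green → 5 (first significant figure)
Orange → 3 (second significant figure)
Gold → ×0.1 multiplier
Red → ±2% tolerance
53 × 0.1 = 5.3 Ω
Allowed range: 5.194 Ω to 5.406 Ω.
5.071 Ω lies outside that range.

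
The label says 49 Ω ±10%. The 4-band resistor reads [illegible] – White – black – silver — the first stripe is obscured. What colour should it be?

49 Ω = 49 × 10^0.
The first band gives digit 4 of the significand, and 4 is yellow.

yellow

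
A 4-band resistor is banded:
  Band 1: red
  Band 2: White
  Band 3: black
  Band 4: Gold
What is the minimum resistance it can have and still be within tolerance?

27.55 Ω

Red → 2 (first significant figure)
White → 9 (second significant figure)
Black → ×1 multiplier
Gold → ±5% tolerance
29 × 1 = 29 Ω
Minimum = 29 × (1 − 5/100) = 27.55 Ω.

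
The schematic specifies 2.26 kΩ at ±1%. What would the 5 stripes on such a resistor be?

2260 Ω = 226 × 10^1.
2 → red
2 → red
6 → blue
Multiplier 10^1 → brown.
±1% tolerance → brown.

red, red, blue, brown, brown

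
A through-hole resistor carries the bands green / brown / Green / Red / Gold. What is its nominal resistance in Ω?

Green → 5 (first significant figure)
Brown → 1 (second significant figure)
Green → 5 (third significant figure)
Red → ×10^2 multiplier
515 × 100 = 51500 Ω

51500 Ω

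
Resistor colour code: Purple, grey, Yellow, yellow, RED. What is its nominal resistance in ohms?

Violet → 7 (first significant figure)
Grey → 8 (second significant figure)
Yellow → 4 (third significant figure)
Yellow → ×10^4 multiplier
784 × 10000 = 7840000 Ω

7840000 Ω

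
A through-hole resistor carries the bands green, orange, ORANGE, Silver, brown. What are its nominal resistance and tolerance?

Green → 5 (first significant figure)
Orange → 3 (second significant figure)
Orange → 3 (third significant figure)
Silver → ×0.01 multiplier
Brown → ±1% tolerance
533 × 0.01 = 5.33 Ω

5.33 Ω ±1%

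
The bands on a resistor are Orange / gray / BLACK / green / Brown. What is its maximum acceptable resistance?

Orange → 3 (first significant figure)
Grey → 8 (second significant figure)
Black → 0 (third significant figure)
Green → ×10^5 multiplier
Brown → ±1% tolerance
380 × 100000 = 38000000 Ω
Maximum = 38000000 × (1 + 1/100) = 38380000 Ω.

38380000 Ω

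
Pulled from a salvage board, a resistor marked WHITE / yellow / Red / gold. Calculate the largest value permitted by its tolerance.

9870 Ω

White → 9 (first significant figure)
Yellow → 4 (second significant figure)
Red → ×10^2 multiplier
Gold → ±5% tolerance
94 × 100 = 9400 Ω
Largest = 9400 × (1 + 5/100) = 9870 Ω.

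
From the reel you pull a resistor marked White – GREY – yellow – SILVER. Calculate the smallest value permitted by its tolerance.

882000 Ω

White → 9 (first significant figure)
Grey → 8 (second significant figure)
Yellow → ×10^4 multiplier
Silver → ±10% tolerance
98 × 10000 = 980000 Ω
Smallest = 980000 × (1 − 10/100) = 882000 Ω.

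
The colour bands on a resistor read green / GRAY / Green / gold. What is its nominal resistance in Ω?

Green → 5 (first significant figure)
Grey → 8 (second significant figure)
Green → ×10^5 multiplier
58 × 100000 = 5800000 Ω

5800000 Ω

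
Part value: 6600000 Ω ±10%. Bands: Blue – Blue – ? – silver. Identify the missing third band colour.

green

6600000 Ω = 66 × 10^5.
The third band is the multiplier, 10^5, which is green.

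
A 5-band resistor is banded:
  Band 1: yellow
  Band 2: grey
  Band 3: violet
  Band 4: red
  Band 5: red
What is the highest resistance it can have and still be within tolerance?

49674 Ω

Yellow → 4 (first significant figure)
Grey → 8 (second significant figure)
Violet → 7 (third significant figure)
Red → ×10^2 multiplier
Red → ±2% tolerance
487 × 100 = 48700 Ω
Highest = 48700 × (1 + 2/100) = 49674 Ω.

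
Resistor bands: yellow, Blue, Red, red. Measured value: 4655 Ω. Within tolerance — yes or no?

yes

Yellow → 4 (first significant figure)
Blue → 6 (second significant figure)
Red → ×10^2 multiplier
Red → ±2% tolerance
46 × 100 = 4600 Ω
Allowed range: 4508 Ω to 4692 Ω.
4655 Ω lies inside that range.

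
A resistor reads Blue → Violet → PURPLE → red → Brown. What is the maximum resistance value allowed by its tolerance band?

Blue → 6 (first significant figure)
Violet → 7 (second significant figure)
Violet → 7 (third significant figure)
Red → ×10^2 multiplier
Brown → ±1% tolerance
677 × 100 = 67700 Ω
Maximum = 67700 × (1 + 1/100) = 68377 Ω.

68377 Ω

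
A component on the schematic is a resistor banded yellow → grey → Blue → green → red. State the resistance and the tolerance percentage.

48600000 Ω ±2%

Yellow → 4 (first significant figure)
Grey → 8 (second significant figure)
Blue → 6 (third significant figure)
Green → ×10^5 multiplier
Red → ±2% tolerance
486 × 100000 = 48600000 Ω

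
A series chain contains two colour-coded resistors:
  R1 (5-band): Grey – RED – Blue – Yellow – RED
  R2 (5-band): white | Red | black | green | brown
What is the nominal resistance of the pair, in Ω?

R1: grey, red, blue → 826; yellow ×10^4 → 8260000 Ω.
R2: white, red, black → 920; green ×10^5 → 92000000 Ω.
Series: 8260000 + 92000000 = 100260000 Ω.

100260000 Ω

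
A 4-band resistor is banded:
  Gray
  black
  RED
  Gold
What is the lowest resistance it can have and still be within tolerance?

Grey → 8 (first significant figure)
Black → 0 (second significant figure)
Red → ×10^2 multiplier
Gold → ±5% tolerance
80 × 100 = 8000 Ω
Lowest = 8000 × (1 − 5/100) = 7600 Ω.

7600 Ω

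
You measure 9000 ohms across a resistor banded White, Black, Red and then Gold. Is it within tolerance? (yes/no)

yes

White → 9 (first significant figure)
Black → 0 (second significant figure)
Red → ×10^2 multiplier
Gold → ±5% tolerance
90 × 100 = 9000 Ω
Allowed range: 8550 Ω to 9450 Ω.
9000 ohms lies inside that range.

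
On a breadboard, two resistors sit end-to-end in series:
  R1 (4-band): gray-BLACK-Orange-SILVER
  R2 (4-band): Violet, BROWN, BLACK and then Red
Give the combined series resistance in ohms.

80071 Ω

R1: grey, black → 80; orange ×10^3 → 80000 Ω.
R2: violet, brown → 71; black ×1 → 71 Ω.
Series: 80000 + 71 = 80071 Ω.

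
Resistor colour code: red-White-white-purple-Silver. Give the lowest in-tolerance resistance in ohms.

Red → 2 (first significant figure)
White → 9 (second significant figure)
White → 9 (third significant figure)
Violet → ×10^7 multiplier
Silver → ±10% tolerance
299 × 10000000 = 2990000000 Ω
Lowest = 2990000000 × (1 − 10/100) = 2691000000 Ω.

2691000000 Ω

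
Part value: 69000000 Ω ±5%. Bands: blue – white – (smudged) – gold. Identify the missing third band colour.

69000000 Ω = 69 × 10^6.
The third band is the multiplier, 10^6, which is blue.

blue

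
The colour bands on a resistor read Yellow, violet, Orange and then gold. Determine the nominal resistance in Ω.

47000 Ω

Yellow → 4 (first significant figure)
Violet → 7 (second significant figure)
Orange → ×10^3 multiplier
47 × 1000 = 47000 Ω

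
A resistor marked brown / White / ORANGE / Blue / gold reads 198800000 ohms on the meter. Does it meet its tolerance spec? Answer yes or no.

Brown → 1 (first significant figure)
White → 9 (second significant figure)
Orange → 3 (third significant figure)
Blue → ×10^6 multiplier
Gold → ±5% tolerance
193 × 1000000 = 193000000 Ω
Allowed range: 183350000 Ω to 202650000 Ω.
198800000 ohms lies inside that range.

yes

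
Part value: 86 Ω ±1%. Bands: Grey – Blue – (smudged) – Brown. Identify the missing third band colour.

86 Ω = 86 × 10^0.
The third band is the multiplier, 10^0, which is black.

black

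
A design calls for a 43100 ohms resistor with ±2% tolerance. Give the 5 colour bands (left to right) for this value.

yellow, orange, brown, red, red

43100 Ω = 431 × 10^2.
4 → yellow
3 → orange
1 → brown
Multiplier 10^2 → red.
±2% tolerance → red.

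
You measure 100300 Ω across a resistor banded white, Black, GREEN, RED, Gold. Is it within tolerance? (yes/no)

no

White → 9 (first significant figure)
Black → 0 (second significant figure)
Green → 5 (third significant figure)
Red → ×10^2 multiplier
Gold → ±5% tolerance
905 × 100 = 90500 Ω
Allowed range: 85975 Ω to 95025 Ω.
100300 Ω lies outside that range.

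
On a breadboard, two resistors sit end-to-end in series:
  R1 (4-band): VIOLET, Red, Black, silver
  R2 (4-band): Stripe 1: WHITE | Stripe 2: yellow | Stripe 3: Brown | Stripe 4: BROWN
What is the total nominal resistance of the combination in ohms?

1012 Ω

R1: violet, red → 72; black ×1 → 72 Ω.
R2: white, yellow → 94; brown ×10 → 940 Ω.
Series: 72 + 940 = 1012 Ω.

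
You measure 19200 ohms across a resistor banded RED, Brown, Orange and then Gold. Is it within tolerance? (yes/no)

no

Red → 2 (first significant figure)
Brown → 1 (second significant figure)
Orange → ×10^3 multiplier
Gold → ±5% tolerance
21 × 1000 = 21000 Ω
Allowed range: 19950 Ω to 22050 Ω.
19200 ohms lies outside that range.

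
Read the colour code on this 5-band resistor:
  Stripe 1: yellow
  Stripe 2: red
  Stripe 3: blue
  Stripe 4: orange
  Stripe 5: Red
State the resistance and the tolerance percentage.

426000 Ω ±2%

Yellow → 4 (first significant figure)
Red → 2 (second significant figure)
Blue → 6 (third significant figure)
Orange → ×10^3 multiplier
Red → ±2% tolerance
426 × 1000 = 426000 Ω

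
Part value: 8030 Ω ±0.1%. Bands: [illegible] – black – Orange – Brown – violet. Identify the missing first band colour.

8030 Ω = 803 × 10^1.
The first band gives digit 8 of the significand, and 8 is grey.

grey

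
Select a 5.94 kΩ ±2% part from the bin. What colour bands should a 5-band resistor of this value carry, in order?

5940 Ω = 594 × 10^1.
5 → green
9 → white
4 → yellow
Multiplier 10^1 → brown.
±2% tolerance → red.

green, white, yellow, brown, red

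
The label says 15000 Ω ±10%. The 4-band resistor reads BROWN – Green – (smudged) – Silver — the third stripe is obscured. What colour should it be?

15000 Ω = 15 × 10^3.
The third band is the multiplier, 10^3, which is orange.

orange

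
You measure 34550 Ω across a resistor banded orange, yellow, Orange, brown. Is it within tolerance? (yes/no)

no

Orange → 3 (first significant figure)
Yellow → 4 (second significant figure)
Orange → ×10^3 multiplier
Brown → ±1% tolerance
34 × 1000 = 34000 Ω
Allowed range: 33660 Ω to 34340 Ω.
34550 Ω lies outside that range.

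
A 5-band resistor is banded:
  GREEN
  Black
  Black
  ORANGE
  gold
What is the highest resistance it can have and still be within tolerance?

Green → 5 (first significant figure)
Black → 0 (second significant figure)
Black → 0 (third significant figure)
Orange → ×10^3 multiplier
Gold → ±5% tolerance
500 × 1000 = 500000 Ω
Highest = 500000 × (1 + 5/100) = 525000 Ω.

525000 Ω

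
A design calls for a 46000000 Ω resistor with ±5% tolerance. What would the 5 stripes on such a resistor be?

46000000 Ω = 460 × 10^5.
4 → yellow
6 → blue
0 → black
Multiplier 10^5 → green.
±5% tolerance → gold.

yellow, blue, black, green, gold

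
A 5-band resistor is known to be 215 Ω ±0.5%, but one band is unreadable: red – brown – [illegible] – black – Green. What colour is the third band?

green

215 Ω = 215 × 10^0.
The third band gives digit 5 of the significand, and 5 is green.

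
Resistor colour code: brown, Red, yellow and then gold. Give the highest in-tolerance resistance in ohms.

126000 Ω

Brown → 1 (first significant figure)
Red → 2 (second significant figure)
Yellow → ×10^4 multiplier
Gold → ±5% tolerance
12 × 10000 = 120000 Ω
Highest = 120000 × (1 + 5/100) = 126000 Ω.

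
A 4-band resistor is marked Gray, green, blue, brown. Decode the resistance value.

Grey → 8 (first significant figure)
Green → 5 (second significant figure)
Blue → ×10^6 multiplier
85 × 1000000 = 85000000 Ω

85000000 Ω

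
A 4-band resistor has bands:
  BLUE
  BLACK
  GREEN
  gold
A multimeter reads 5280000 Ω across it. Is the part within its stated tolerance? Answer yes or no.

no

Blue → 6 (first significant figure)
Black → 0 (second significant figure)
Green → ×10^5 multiplier
Gold → ±5% tolerance
60 × 100000 = 6000000 Ω
Allowed range: 5700000 Ω to 6300000 Ω.
5280000 Ω lies outside that range.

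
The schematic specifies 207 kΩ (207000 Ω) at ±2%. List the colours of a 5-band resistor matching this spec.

red, black, violet, orange, red

207000 Ω = 207 × 10^3.
2 → red
0 → black
7 → violet
Multiplier 10^3 → orange.
±2% tolerance → red.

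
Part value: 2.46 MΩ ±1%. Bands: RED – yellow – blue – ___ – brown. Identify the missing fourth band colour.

yellow

2460000 Ω = 246 × 10^4.
The fourth band is the multiplier, 10^4, which is yellow.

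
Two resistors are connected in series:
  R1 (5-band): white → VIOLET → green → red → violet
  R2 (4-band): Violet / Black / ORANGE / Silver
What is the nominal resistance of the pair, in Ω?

R1: white, violet, green → 975; red ×10^2 → 97500 Ω.
R2: violet, black → 70; orange ×10^3 → 70000 Ω.
Series: 97500 + 70000 = 167500 Ω.

167500 Ω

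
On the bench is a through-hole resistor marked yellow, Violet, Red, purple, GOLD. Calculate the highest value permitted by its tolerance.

Yellow → 4 (first significant figure)
Violet → 7 (second significant figure)
Red → 2 (third significant figure)
Violet → ×10^7 multiplier
Gold → ±5% tolerance
472 × 10000000 = 4720000000 Ω
Highest = 4720000000 × (1 + 5/100) = 4956000000 Ω.

4956000000 Ω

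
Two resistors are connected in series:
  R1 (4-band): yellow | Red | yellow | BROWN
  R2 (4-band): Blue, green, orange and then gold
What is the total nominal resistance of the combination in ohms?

485000 Ω

R1: yellow, red → 42; yellow ×10^4 → 420000 Ω.
R2: blue, green → 65; orange ×10^3 → 65000 Ω.
Series: 420000 + 65000 = 485000 Ω.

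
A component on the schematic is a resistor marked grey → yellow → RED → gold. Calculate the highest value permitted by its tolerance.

8820 Ω

Grey → 8 (first significant figure)
Yellow → 4 (second significant figure)
Red → ×10^2 multiplier
Gold → ±5% tolerance
84 × 100 = 8400 Ω
Highest = 8400 × (1 + 5/100) = 8820 Ω.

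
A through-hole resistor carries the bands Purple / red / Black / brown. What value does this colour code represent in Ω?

72 Ω

Violet → 7 (first significant figure)
Red → 2 (second significant figure)
Black → ×1 multiplier
72 × 1 = 72 Ω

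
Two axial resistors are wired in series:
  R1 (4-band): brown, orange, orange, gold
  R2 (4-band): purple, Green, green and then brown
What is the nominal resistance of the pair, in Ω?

7513000 Ω

R1: brown, orange → 13; orange ×10^3 → 13000 Ω.
R2: violet, green → 75; green ×10^5 → 7500000 Ω.
Series: 13000 + 7500000 = 7513000 Ω.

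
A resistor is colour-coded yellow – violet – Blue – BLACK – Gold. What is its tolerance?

The last band, gold, is the tolerance band.
Gold corresponds to ±5%.

±5%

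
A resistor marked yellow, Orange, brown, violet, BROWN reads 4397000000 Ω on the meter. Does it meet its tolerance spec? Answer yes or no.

no

Yellow → 4 (first significant figure)
Orange → 3 (second significant figure)
Brown → 1 (third significant figure)
Violet → ×10^7 multiplier
Brown → ±1% tolerance
431 × 10000000 = 4310000000 Ω
Allowed range: 4266900000 Ω to 4353100000 Ω.
4397000000 Ω lies outside that range.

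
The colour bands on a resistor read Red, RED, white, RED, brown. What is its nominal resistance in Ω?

Red → 2 (first significant figure)
Red → 2 (second significant figure)
White → 9 (third significant figure)
Red → ×10^2 multiplier
229 × 100 = 22900 Ω

22900 Ω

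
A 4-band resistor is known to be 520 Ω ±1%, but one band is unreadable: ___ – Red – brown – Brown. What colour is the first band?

green

520 Ω = 52 × 10^1.
The first band gives digit 5 of the significand, and 5 is green.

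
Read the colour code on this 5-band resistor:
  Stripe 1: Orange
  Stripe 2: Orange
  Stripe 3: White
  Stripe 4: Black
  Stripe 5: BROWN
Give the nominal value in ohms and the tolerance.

Orange → 3 (first significant figure)
Orange → 3 (second significant figure)
White → 9 (third significant figure)
Black → ×1 multiplier
Brown → ±1% tolerance
339 × 1 = 339 Ω

339 Ω ±1%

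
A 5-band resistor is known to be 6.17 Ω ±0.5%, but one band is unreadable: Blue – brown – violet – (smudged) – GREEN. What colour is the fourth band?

silver

6.17 Ω = 617 × 10^-2.
The fourth band is the multiplier, 10^-2, which is silver.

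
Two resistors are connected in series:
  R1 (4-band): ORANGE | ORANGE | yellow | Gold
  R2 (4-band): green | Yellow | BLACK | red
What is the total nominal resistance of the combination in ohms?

330054 Ω

R1: orange, orange → 33; yellow ×10^4 → 330000 Ω.
R2: green, yellow → 54; black ×1 → 54 Ω.
Series: 330000 + 54 = 330054 Ω.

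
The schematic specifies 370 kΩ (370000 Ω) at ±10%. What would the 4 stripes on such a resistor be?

orange, violet, yellow, silver

370000 Ω = 37 × 10^4.
3 → orange
7 → violet
Multiplier 10^4 → yellow.
±10% tolerance → silver.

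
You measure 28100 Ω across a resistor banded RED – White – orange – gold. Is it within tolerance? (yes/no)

Red → 2 (first significant figure)
White → 9 (second significant figure)
Orange → ×10^3 multiplier
Gold → ±5% tolerance
29 × 1000 = 29000 Ω
Allowed range: 27550 Ω to 30450 Ω.
28100 Ω lies inside that range.

yes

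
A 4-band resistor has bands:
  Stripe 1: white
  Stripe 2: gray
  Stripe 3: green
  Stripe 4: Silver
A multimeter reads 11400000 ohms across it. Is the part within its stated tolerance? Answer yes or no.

no

White → 9 (first significant figure)
Grey → 8 (second significant figure)
Green → ×10^5 multiplier
Silver → ±10% tolerance
98 × 100000 = 9800000 Ω
Allowed range: 8820000 Ω to 10780000 Ω.
11400000 ohms lies outside that range.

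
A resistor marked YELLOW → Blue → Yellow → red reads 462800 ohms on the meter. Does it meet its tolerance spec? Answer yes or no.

yes

Yellow → 4 (first significant figure)
Blue → 6 (second significant figure)
Yellow → ×10^4 multiplier
Red → ±2% tolerance
46 × 10000 = 460000 Ω
Allowed range: 450800 Ω to 469200 Ω.
462800 ohms lies inside that range.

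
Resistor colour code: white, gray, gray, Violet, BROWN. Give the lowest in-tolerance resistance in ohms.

White → 9 (first significant figure)
Grey → 8 (second significant figure)
Grey → 8 (third significant figure)
Violet → ×10^7 multiplier
Brown → ±1% tolerance
988 × 10000000 = 9880000000 Ω
Lowest = 9880000000 × (1 − 1/100) = 9781200000 Ω.

9781200000 Ω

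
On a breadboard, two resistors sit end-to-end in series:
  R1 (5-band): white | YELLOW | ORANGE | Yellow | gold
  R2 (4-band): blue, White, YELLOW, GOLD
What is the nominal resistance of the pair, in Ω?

R1: white, yellow, orange → 943; yellow ×10^4 → 9430000 Ω.
R2: blue, white → 69; yellow ×10^4 → 690000 Ω.
Series: 9430000 + 690000 = 10120000 Ω.

10120000 Ω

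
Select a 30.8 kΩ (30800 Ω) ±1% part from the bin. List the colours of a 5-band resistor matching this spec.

30800 Ω = 308 × 10^2.
3 → orange
0 → black
8 → grey
Multiplier 10^2 → red.
±1% tolerance → brown.

orange, black, grey, red, brown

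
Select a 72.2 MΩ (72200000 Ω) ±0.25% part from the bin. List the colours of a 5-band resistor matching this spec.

72200000 Ω = 722 × 10^5.
7 → violet
2 → red
2 → red
Multiplier 10^5 → green.
±0.25% tolerance → blue.

violet, red, red, green, blue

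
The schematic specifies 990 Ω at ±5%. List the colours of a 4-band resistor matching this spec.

990 Ω = 99 × 10^1.
9 → white
9 → white
Multiplier 10^1 → brown.
±5% tolerance → gold.

white, white, brown, gold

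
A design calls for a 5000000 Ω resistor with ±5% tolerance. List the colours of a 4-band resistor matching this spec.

green, black, green, gold

5000000 Ω = 50 × 10^5.
5 → green
0 → black
Multiplier 10^5 → green.
±5% tolerance → gold.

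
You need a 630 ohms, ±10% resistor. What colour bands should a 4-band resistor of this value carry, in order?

blue, orange, brown, silver

630 Ω = 63 × 10^1.
6 → blue
3 → orange
Multiplier 10^1 → brown.
±10% tolerance → silver.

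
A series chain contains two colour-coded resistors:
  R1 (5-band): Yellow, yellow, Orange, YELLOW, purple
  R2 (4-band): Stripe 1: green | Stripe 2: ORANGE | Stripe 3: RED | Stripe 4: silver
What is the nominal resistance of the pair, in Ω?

R1: yellow, yellow, orange → 443; yellow ×10^4 → 4430000 Ω.
R2: green, orange → 53; red ×10^2 → 5300 Ω.
Series: 4430000 + 5300 = 4435300 Ω.

4435300 Ω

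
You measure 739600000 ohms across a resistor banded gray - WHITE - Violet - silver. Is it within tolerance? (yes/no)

Grey → 8 (first significant figure)
White → 9 (second significant figure)
Violet → ×10^7 multiplier
Silver → ±10% tolerance
89 × 10000000 = 890000000 Ω
Allowed range: 801000000 Ω to 979000000 Ω.
739600000 ohms lies outside that range.

no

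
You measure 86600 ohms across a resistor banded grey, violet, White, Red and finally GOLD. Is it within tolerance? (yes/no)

Grey → 8 (first significant figure)
Violet → 7 (second significant figure)
White → 9 (third significant figure)
Red → ×10^2 multiplier
Gold → ±5% tolerance
879 × 100 = 87900 Ω
Allowed range: 83505 Ω to 92295 Ω.
86600 ohms lies inside that range.

yes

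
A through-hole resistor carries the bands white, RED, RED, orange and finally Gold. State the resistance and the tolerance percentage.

922000 Ω ±5%

White → 9 (first significant figure)
Red → 2 (second significant figure)
Red → 2 (third significant figure)
Orange → ×10^3 multiplier
Gold → ±5% tolerance
922 × 1000 = 922000 Ω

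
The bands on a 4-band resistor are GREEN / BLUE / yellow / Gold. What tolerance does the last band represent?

The last band, gold, is the tolerance band.
Gold corresponds to ±5%.

±5%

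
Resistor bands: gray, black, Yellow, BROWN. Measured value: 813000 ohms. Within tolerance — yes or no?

Grey → 8 (first significant figure)
Black → 0 (second significant figure)
Yellow → ×10^4 multiplier
Brown → ±1% tolerance
80 × 10000 = 800000 Ω
Allowed range: 792000 Ω to 808000 Ω.
813000 ohms lies outside that range.

no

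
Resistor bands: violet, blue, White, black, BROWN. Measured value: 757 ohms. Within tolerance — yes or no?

Violet → 7 (first significant figure)
Blue → 6 (second significant figure)
White → 9 (third significant figure)
Black → ×1 multiplier
Brown → ±1% tolerance
769 × 1 = 769 Ω
Allowed range: 761.31 Ω to 776.69 Ω.
757 ohms lies outside that range.

no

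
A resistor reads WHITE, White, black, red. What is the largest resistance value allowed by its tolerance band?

White → 9 (first significant figure)
White → 9 (second significant figure)
Black → ×1 multiplier
Red → ±2% tolerance
99 × 1 = 99 Ω
Largest = 99 × (1 + 2/100) = 100.98 Ω.

100.98 Ω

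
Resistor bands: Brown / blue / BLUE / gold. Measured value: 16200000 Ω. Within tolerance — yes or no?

Brown → 1 (first significant figure)
Blue → 6 (second significant figure)
Blue → ×10^6 multiplier
Gold → ±5% tolerance
16 × 1000000 = 16000000 Ω
Allowed range: 15200000 Ω to 16800000 Ω.
16200000 Ω lies inside that range.

yes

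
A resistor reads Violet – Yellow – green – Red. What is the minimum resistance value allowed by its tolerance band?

Violet → 7 (first significant figure)
Yellow → 4 (second significant figure)
Green → ×10^5 multiplier
Red → ±2% tolerance
74 × 100000 = 7400000 Ω
Minimum = 7400000 × (1 − 2/100) = 7252000 Ω.

7252000 Ω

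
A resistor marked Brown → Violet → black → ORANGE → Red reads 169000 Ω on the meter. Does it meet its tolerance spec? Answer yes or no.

yes

Brown → 1 (first significant figure)
Violet → 7 (second significant figure)
Black → 0 (third significant figure)
Orange → ×10^3 multiplier
Red → ±2% tolerance
170 × 1000 = 170000 Ω
Allowed range: 166600 Ω to 173400 Ω.
169000 Ω lies inside that range.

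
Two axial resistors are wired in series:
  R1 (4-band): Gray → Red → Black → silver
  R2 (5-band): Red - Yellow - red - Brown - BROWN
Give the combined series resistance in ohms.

2502 Ω

R1: grey, red → 82; black ×1 → 82 Ω.
R2: red, yellow, red → 242; brown ×10 → 2420 Ω.
Series: 82 + 2420 = 2502 Ω.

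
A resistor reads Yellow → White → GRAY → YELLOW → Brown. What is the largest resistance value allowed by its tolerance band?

Yellow → 4 (first significant figure)
White → 9 (second significant figure)
Grey → 8 (third significant figure)
Yellow → ×10^4 multiplier
Brown → ±1% tolerance
498 × 10000 = 4980000 Ω
Largest = 4980000 × (1 + 1/100) = 5029800 Ω.

5029800 Ω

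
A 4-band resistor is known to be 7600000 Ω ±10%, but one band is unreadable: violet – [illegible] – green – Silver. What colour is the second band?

blue

7600000 Ω = 76 × 10^5.
The second band gives digit 6 of the significand, and 6 is blue.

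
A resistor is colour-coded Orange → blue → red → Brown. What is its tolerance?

±1%

The last band, brown, is the tolerance band.
Brown corresponds to ±1%.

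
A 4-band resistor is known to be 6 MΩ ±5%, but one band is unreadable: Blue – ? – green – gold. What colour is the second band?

6000000 Ω = 60 × 10^5.
The second band gives digit 0 of the significand, and 0 is black.

black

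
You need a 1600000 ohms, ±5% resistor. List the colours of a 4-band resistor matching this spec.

brown, blue, green, gold

1600000 Ω = 16 × 10^5.
1 → brown
6 → blue
Multiplier 10^5 → green.
±5% tolerance → gold.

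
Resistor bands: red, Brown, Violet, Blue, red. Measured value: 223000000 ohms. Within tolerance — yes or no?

Red → 2 (first significant figure)
Brown → 1 (second significant figure)
Violet → 7 (third significant figure)
Blue → ×10^6 multiplier
Red → ±2% tolerance
217 × 1000000 = 217000000 Ω
Allowed range: 212660000 Ω to 221340000 Ω.
223000000 ohms lies outside that range.

no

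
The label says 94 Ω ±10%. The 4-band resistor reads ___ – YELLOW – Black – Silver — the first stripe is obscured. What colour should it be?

94 Ω = 94 × 10^0.
The first band gives digit 9 of the significand, and 9 is white.

white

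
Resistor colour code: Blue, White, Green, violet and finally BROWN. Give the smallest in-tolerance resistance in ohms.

Blue → 6 (first significant figure)
White → 9 (second significant figure)
Green → 5 (third significant figure)
Violet → ×10^7 multiplier
Brown → ±1% tolerance
695 × 10000000 = 6950000000 Ω
Smallest = 6950000000 × (1 − 1/100) = 6880500000 Ω.

6880500000 Ω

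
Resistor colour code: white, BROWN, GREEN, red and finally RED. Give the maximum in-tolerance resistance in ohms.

White → 9 (first significant figure)
Brown → 1 (second significant figure)
Green → 5 (third significant figure)
Red → ×10^2 multiplier
Red → ±2% tolerance
915 × 100 = 91500 Ω
Maximum = 91500 × (1 + 2/100) = 93330 Ω.

93330 Ω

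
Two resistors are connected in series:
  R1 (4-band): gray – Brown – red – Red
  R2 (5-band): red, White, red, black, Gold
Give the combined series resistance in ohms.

8392 Ω

R1: grey, brown → 81; red ×10^2 → 8100 Ω.
R2: red, white, red → 292; black ×1 → 292 Ω.
Series: 8100 + 292 = 8392 Ω.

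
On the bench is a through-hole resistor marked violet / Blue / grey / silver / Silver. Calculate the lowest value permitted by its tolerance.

Violet → 7 (first significant figure)
Blue → 6 (second significant figure)
Grey → 8 (third significant figure)
Silver → ×0.01 multiplier
Silver → ±10% tolerance
768 × 0.01 = 7.68 Ω
Lowest = 7.68 × (1 − 10/100) = 6.912 Ω.

6.912 Ω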